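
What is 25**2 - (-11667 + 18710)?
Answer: -6418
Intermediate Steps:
25**2 - (-11667 + 18710) = 625 - 1*7043 = 625 - 7043 = -6418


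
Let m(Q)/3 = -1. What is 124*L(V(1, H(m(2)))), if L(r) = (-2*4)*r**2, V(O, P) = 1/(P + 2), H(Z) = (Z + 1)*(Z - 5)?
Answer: -248/81 ≈ -3.0617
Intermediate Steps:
m(Q) = -3 (m(Q) = 3*(-1) = -3)
H(Z) = (1 + Z)*(-5 + Z)
V(O, P) = 1/(2 + P)
L(r) = -8*r**2
124*L(V(1, H(m(2)))) = 124*(-8/(2 + (-5 + (-3)**2 - 4*(-3)))**2) = 124*(-8/(2 + (-5 + 9 + 12))**2) = 124*(-8/(2 + 16)**2) = 124*(-8*(1/18)**2) = 124*(-8*1/324) = 124*(-2/81) = -248/81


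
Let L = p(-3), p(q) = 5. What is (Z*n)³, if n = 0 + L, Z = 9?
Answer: 91125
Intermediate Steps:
L = 5
n = 5 (n = 0 + 5 = 5)
(Z*n)³ = (9*5)³ = 45³ = 91125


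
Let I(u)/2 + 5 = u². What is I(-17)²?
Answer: 322624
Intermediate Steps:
I(u) = -10 + 2*u²
I(-17)² = (-10 + 2*(-17)²)² = (-10 + 2*289)² = (-10 + 578)² = 568² = 322624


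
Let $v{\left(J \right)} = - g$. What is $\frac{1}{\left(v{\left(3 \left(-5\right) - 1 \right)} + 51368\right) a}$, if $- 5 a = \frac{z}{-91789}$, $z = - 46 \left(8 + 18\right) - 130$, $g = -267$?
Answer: $- \frac{91789}{13693602} \approx -0.0067031$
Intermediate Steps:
$z = -1326$ ($z = \left(-46\right) 26 - 130 = -1196 - 130 = -1326$)
$v{\left(J \right)} = 267$ ($v{\left(J \right)} = \left(-1\right) \left(-267\right) = 267$)
$a = - \frac{1326}{458945}$ ($a = - \frac{\left(-1326\right) \frac{1}{-91789}}{5} = - \frac{\left(-1326\right) \left(- \frac{1}{91789}\right)}{5} = \left(- \frac{1}{5}\right) \frac{1326}{91789} = - \frac{1326}{458945} \approx -0.0028892$)
$\frac{1}{\left(v{\left(3 \left(-5\right) - 1 \right)} + 51368\right) a} = \frac{1}{\left(267 + 51368\right) \left(- \frac{1326}{458945}\right)} = \frac{1}{51635} \left(- \frac{458945}{1326}\right) = - \frac{91789}{13693602}$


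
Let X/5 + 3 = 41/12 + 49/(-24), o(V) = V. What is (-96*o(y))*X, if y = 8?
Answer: 6240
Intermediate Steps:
X = -65/8 (X = -15 + 5*(41/12 + 49/(-24)) = -15 + 5*(41*(1/12) + 49*(-1/24)) = -15 + 5*(41/12 - 49/24) = -15 + 5*(11/8) = -15 + 55/8 = -65/8 ≈ -8.1250)
(-96*o(y))*X = -96*8*(-65/8) = -768*(-65/8) = 6240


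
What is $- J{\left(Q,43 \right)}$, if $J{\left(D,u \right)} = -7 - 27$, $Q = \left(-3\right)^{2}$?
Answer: $34$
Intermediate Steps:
$Q = 9$
$J{\left(D,u \right)} = -34$
$- J{\left(Q,43 \right)} = \left(-1\right) \left(-34\right) = 34$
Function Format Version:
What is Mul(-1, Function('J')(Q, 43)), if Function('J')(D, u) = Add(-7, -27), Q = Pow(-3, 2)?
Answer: 34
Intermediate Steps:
Q = 9
Function('J')(D, u) = -34
Mul(-1, Function('J')(Q, 43)) = Mul(-1, -34) = 34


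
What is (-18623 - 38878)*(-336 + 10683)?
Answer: -594962847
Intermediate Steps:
(-18623 - 38878)*(-336 + 10683) = -57501*10347 = -594962847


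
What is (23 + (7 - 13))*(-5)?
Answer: -85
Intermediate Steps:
(23 + (7 - 13))*(-5) = (23 - 6)*(-5) = 17*(-5) = -85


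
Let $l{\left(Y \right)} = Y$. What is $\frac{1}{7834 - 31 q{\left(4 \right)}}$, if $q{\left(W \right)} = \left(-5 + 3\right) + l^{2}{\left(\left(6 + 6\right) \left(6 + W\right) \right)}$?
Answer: $- \frac{1}{438504} \approx -2.2805 \cdot 10^{-6}$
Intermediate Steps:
$q{\left(W \right)} = -2 + \left(72 + 12 W\right)^{2}$ ($q{\left(W \right)} = \left(-5 + 3\right) + \left(\left(6 + 6\right) \left(6 + W\right)\right)^{2} = -2 + \left(12 \left(6 + W\right)\right)^{2} = -2 + \left(72 + 12 W\right)^{2}$)
$\frac{1}{7834 - 31 q{\left(4 \right)}} = \frac{1}{7834 - 31 \left(-2 + 144 \left(6 + 4\right)^{2}\right)} = \frac{1}{7834 - 31 \left(-2 + 144 \cdot 10^{2}\right)} = \frac{1}{7834 - 31 \left(-2 + 144 \cdot 100\right)} = \frac{1}{7834 - 31 \left(-2 + 14400\right)} = \frac{1}{7834 - 446338} = \frac{1}{-438504} = - \frac{1}{438504}$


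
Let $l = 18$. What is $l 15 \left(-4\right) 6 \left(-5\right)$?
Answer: $32400$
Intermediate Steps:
$l 15 \left(-4\right) 6 \left(-5\right) = 18 \cdot 15 \left(-4\right) 6 \left(-5\right) = 270 \left(\left(-24\right) \left(-5\right)\right) = 270 \cdot 120 = 32400$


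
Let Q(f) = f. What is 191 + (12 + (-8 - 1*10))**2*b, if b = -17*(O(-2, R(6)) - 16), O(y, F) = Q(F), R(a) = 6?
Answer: 6311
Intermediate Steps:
O(y, F) = F
b = 170 (b = -17*(6 - 16) = -17*(-10) = 170)
191 + (12 + (-8 - 1*10))**2*b = 191 + (12 + (-8 - 1*10))**2*170 = 191 + (12 + (-8 - 10))**2*170 = 191 + (12 - 18)**2*170 = 191 + (-6)**2*170 = 191 + 36*170 = 191 + 6120 = 6311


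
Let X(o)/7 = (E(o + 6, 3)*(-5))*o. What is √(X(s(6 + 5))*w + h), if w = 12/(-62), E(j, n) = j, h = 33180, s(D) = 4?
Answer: 6*√892955/31 ≈ 182.90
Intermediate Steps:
w = -6/31 (w = 12*(-1/62) = -6/31 ≈ -0.19355)
X(o) = 7*o*(-30 - 5*o) (X(o) = 7*(((o + 6)*(-5))*o) = 7*(((6 + o)*(-5))*o) = 7*((-30 - 5*o)*o) = 7*(o*(-30 - 5*o)) = 7*o*(-30 - 5*o))
√(X(s(6 + 5))*w + h) = √(-35*4*(6 + 4)*(-6/31) + 33180) = √(-35*4*10*(-6/31) + 33180) = √(-1400*(-6/31) + 33180) = √(8400/31 + 33180) = √(1036980/31) = 6*√892955/31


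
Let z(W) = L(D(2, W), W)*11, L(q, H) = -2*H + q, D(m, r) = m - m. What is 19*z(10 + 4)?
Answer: -5852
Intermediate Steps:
D(m, r) = 0
L(q, H) = q - 2*H
z(W) = -22*W (z(W) = (0 - 2*W)*11 = -2*W*11 = -22*W)
19*z(10 + 4) = 19*(-22*(10 + 4)) = 19*(-22*14) = 19*(-308) = -5852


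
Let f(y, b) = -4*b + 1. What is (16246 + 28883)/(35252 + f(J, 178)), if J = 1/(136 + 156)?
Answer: 45129/34541 ≈ 1.3065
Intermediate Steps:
J = 1/292 ≈ 0.0034247
f(y, b) = 1 - 4*b
(16246 + 28883)/(35252 + f(J, 178)) = (16246 + 28883)/(35252 + (1 - 4*178)) = 45129/(35252 + (1 - 712)) = 45129/(35252 - 711) = 45129/34541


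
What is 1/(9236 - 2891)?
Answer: 1/6345 ≈ 0.00015760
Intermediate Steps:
1/(9236 - 2891) = 1/6345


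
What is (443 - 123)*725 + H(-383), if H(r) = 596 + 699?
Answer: 233295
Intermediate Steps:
H(r) = 1295
(443 - 123)*725 + H(-383) = (443 - 123)*725 + 1295 = 320*725 + 1295 = 232000 + 1295 = 233295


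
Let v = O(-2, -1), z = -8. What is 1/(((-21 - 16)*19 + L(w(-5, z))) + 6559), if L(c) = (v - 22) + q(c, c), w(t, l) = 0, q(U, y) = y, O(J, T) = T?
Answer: 1/5833 ≈ 0.00017144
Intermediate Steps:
v = -1
L(c) = -23 + c (L(c) = (-1 - 22) + c = -23 + c)
1/(((-21 - 16)*19 + L(w(-5, z))) + 6559) = 1/(((-21 - 16)*19 + (-23 + 0)) + 6559) = 1/((-37*19 - 23) + 6559) = 1/((-703 - 23) + 6559) = 1/(-726 + 6559) = 1/5833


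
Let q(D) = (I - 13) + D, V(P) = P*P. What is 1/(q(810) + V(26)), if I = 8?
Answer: 1/1481 ≈ 0.00067522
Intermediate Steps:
V(P) = P²
q(D) = -5 + D (q(D) = (8 - 13) + D = -5 + D)
1/(q(810) + V(26)) = 1/((-5 + 810) + 26²) = 1/(805 + 676) = 1/1481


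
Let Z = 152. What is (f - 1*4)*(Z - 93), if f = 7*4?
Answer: 1416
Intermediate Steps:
f = 28
(f - 1*4)*(Z - 93) = (28 - 1*4)*(152 - 93) = (28 - 4)*59 = 24*59 = 1416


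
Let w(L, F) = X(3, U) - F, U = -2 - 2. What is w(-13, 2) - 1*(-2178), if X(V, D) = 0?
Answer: 2176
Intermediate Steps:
U = -4
w(L, F) = -F (w(L, F) = 0 - F = -F)
w(-13, 2) - 1*(-2178) = -1*2 - 1*(-2178) = -2 + 2178 = 2176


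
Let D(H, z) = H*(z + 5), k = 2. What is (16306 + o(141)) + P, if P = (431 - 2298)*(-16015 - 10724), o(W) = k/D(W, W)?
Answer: 514012029568/10293 ≈ 4.9938e+7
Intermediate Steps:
D(H, z) = H*(5 + z)
o(W) = 2/(W*(5 + W)) (o(W) = 2/((W*(5 + W))) = 2*(1/(W*(5 + W))) = 2/(W*(5 + W)))
P = 49921713 (P = -1867*(-26739) = 49921713)
(16306 + o(141)) + P = (16306 + 2/(141*(5 + 141))) + 49921713 = (16306 + 2*(1/141)/146) + 49921713 = (16306 + 2*(1/141)*(1/146)) + 49921713 = (16306 + 1/10293) + 49921713 = 167837659/10293 + 49921713 = 514012029568/10293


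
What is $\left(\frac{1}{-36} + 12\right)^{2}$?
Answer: $\frac{185761}{1296} \approx 143.33$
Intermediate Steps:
$\left(\frac{1}{-36} + 12\right)^{2} = \left(- \frac{1}{36} + 12\right)^{2} = \left(\frac{431}{36}\right)^{2} = \frac{185761}{1296}$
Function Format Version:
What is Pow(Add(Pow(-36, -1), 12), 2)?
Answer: Rational(185761, 1296) ≈ 143.33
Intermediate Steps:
Pow(Add(Pow(-36, -1), 12), 2) = Pow(Add(Rational(-1, 36), 12), 2) = Pow(Rational(431, 36), 2) = Rational(185761, 1296)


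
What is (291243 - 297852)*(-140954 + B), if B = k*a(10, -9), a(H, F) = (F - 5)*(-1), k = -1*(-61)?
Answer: 925920900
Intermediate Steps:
k = 61
a(H, F) = 5 - F (a(H, F) = (-5 + F)*(-1) = 5 - F)
B = 854 (B = 61*(5 - 1*(-9)) = 61*(5 + 9) = 61*14 = 854)
(291243 - 297852)*(-140954 + B) = (291243 - 297852)*(-140954 + 854) = -6609*(-140100) = 925920900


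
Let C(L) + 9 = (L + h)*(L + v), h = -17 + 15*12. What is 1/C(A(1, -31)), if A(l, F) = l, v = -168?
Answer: -1/27397 ≈ -3.6500e-5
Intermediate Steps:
h = 163 (h = -17 + 180 = 163)
C(L) = -9 + (-168 + L)*(163 + L) (C(L) = -9 + (L + 163)*(L - 168) = -9 + (163 + L)*(-168 + L) = -9 + (-168 + L)*(163 + L))
1/C(A(1, -31)) = 1/(-27393 + 1² - 5*1) = 1/(-27393 + 1 - 5) = 1/(-27397) = -1/27397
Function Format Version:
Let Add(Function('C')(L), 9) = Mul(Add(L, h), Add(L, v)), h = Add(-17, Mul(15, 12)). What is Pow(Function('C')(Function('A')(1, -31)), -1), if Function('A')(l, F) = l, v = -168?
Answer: Rational(-1, 27397) ≈ -3.6500e-5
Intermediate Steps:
h = 163 (h = Add(-17, 180) = 163)
Function('C')(L) = Add(-9, Mul(Add(-168, L), Add(163, L))) (Function('C')(L) = Add(-9, Mul(Add(L, 163), Add(L, -168))) = Add(-9, Mul(Add(163, L), Add(-168, L))) = Add(-9, Mul(Add(-168, L), Add(163, L))))
Pow(Function('C')(Function('A')(1, -31)), -1) = Pow(Add(-27393, Pow(1, 2), Mul(-5, 1)), -1) = Pow(Add(-27393, 1, -5), -1) = Pow(-27397, -1) = Rational(-1, 27397)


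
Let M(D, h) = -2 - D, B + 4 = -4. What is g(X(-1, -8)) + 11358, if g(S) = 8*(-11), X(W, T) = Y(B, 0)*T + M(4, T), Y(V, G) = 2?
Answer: 11270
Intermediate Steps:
B = -8 (B = -4 - 4 = -8)
X(W, T) = -6 + 2*T (X(W, T) = 2*T + (-2 - 1*4) = 2*T + (-2 - 4) = 2*T - 6 = -6 + 2*T)
g(S) = -88
g(X(-1, -8)) + 11358 = -88 + 11358 = 11270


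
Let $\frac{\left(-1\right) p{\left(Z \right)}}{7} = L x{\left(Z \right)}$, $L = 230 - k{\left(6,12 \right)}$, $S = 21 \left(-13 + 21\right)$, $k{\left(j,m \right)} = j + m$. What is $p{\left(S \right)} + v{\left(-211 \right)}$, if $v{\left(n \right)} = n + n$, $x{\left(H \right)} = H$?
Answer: $-249734$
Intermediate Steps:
$S = 168$ ($S = 21 \cdot 8 = 168$)
$L = 212$ ($L = 230 - \left(6 + 12\right) = 230 - 18 = 212$)
$v{\left(n \right)} = 2 n$
$p{\left(Z \right)} = - 1484 Z$ ($p{\left(Z \right)} = - 7 \cdot 212 Z = - 1484 Z$)
$p{\left(S \right)} + v{\left(-211 \right)} = \left(-1484\right) 168 + 2 \left(-211\right) = -249312 - 422 = -249734$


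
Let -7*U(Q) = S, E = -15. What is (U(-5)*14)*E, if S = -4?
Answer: -120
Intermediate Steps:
U(Q) = 4/7 (U(Q) = -⅐*(-4) = 4/7)
(U(-5)*14)*E = ((4/7)*14)*(-15) = 8*(-15) = -120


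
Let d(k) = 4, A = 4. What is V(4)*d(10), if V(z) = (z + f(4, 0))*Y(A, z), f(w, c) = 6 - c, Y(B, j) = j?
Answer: 160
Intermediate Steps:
V(z) = z*(6 + z) (V(z) = (z + (6 - 1*0))*z = (z + (6 + 0))*z = (z + 6)*z = (6 + z)*z = z*(6 + z))
V(4)*d(10) = (4*(6 + 4))*4 = (4*10)*4 = 40*4 = 160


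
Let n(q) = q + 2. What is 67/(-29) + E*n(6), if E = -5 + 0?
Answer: -1227/29 ≈ -42.310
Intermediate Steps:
E = -5
n(q) = 2 + q
67/(-29) + E*n(6) = 67/(-29) - 5*(2 + 6) = -1/29*67 - 5*8 = -67/29 - 40 = -1227/29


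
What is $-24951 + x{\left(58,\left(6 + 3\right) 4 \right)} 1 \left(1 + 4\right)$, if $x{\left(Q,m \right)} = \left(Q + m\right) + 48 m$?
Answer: $-15841$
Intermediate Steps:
$x{\left(Q,m \right)} = Q + 49 m$
$-24951 + x{\left(58,\left(6 + 3\right) 4 \right)} 1 \left(1 + 4\right) = -24951 + \left(58 + 49 \left(6 + 3\right) 4\right) 1 \left(1 + 4\right) = -24951 + \left(58 + 49 \cdot 9 \cdot 4\right) 1 \cdot 5 = -24951 + \left(58 + 49 \cdot 36\right) 5 = -24951 + \left(58 + 1764\right) 5 = -24951 + 1822 \cdot 5 = -24951 + 9110 = -15841$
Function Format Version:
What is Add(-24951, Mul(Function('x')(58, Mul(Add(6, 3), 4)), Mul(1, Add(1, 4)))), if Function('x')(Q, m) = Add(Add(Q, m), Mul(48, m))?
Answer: -15841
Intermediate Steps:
Function('x')(Q, m) = Add(Q, Mul(49, m))
Add(-24951, Mul(Function('x')(58, Mul(Add(6, 3), 4)), Mul(1, Add(1, 4)))) = Add(-24951, Mul(Add(58, Mul(49, Mul(Add(6, 3), 4))), Mul(1, Add(1, 4)))) = Add(-24951, Mul(Add(58, Mul(49, Mul(9, 4))), Mul(1, 5))) = Add(-24951, Mul(Add(58, Mul(49, 36)), 5)) = Add(-24951, Mul(Add(58, 1764), 5)) = Add(-24951, Mul(1822, 5)) = Add(-24951, 9110) = -15841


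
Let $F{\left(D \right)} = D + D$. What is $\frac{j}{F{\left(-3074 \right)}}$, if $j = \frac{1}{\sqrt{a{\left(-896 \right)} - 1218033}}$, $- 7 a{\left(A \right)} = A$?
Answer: $\frac{i \sqrt{1217905}}{7487679940} \approx 1.4739 \cdot 10^{-7} i$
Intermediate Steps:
$a{\left(A \right)} = - \frac{A}{7}$
$F{\left(D \right)} = 2 D$
$j = - \frac{i \sqrt{1217905}}{1217905}$ ($j = \frac{1}{\sqrt{\left(- \frac{1}{7}\right) \left(-896\right) - 1218033}} = \frac{1}{\sqrt{128 - 1218033}} = \frac{1}{\sqrt{-1217905}} = \frac{1}{i \sqrt{1217905}} = - \frac{i \sqrt{1217905}}{1217905} \approx - 0.00090614 i$)
$\frac{j}{F{\left(-3074 \right)}} = \frac{\left(- \frac{1}{1217905}\right) i \sqrt{1217905}}{2 \left(-3074\right)} = \frac{\left(- \frac{1}{1217905}\right) i \sqrt{1217905}}{-6148} = - \frac{i \sqrt{1217905}}{1217905} \left(- \frac{1}{6148}\right) = \frac{i \sqrt{1217905}}{7487679940}$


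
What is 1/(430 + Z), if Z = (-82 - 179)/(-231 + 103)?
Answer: 128/55301 ≈ 0.0023146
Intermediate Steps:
Z = 261/128 (Z = -261/(-128) = -261*(-1/128) = 261/128 ≈ 2.0391)
1/(430 + Z) = 1/(430 + 261/128) = 1/(55301/128) = 128/55301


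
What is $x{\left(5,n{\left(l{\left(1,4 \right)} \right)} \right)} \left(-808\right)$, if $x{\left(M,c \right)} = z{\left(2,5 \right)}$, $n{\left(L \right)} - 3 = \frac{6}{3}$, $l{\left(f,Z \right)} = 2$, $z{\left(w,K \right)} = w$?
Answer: $-1616$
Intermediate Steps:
$n{\left(L \right)} = 5$ ($n{\left(L \right)} = 3 + \frac{6}{3} = 3 + 6 \cdot \frac{1}{3} = 3 + 2 = 5$)
$x{\left(M,c \right)} = 2$
$x{\left(5,n{\left(l{\left(1,4 \right)} \right)} \right)} \left(-808\right) = 2 \left(-808\right) = -1616$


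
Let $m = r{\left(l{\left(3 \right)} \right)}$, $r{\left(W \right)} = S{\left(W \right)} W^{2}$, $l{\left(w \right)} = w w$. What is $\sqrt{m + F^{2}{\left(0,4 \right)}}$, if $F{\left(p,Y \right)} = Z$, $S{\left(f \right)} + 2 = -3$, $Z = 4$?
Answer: $i \sqrt{389} \approx 19.723 i$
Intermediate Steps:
$S{\left(f \right)} = -5$ ($S{\left(f \right)} = -2 - 3 = -5$)
$F{\left(p,Y \right)} = 4$
$l{\left(w \right)} = w^{2}$
$r{\left(W \right)} = - 5 W^{2}$
$m = -405$ ($m = - 5 \left(3^{2}\right)^{2} = - 5 \cdot 9^{2} = \left(-5\right) 81 = -405$)
$\sqrt{m + F^{2}{\left(0,4 \right)}} = \sqrt{-405 + 4^{2}} = \sqrt{-405 + 16} = \sqrt{-389} = i \sqrt{389}$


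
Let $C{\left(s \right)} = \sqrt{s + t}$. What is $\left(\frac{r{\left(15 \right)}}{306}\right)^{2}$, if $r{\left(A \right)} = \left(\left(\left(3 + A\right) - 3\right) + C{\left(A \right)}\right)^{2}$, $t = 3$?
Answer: $\frac{\left(5 + \sqrt{2}\right)^{4}}{1156} \approx 1.4643$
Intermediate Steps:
$C{\left(s \right)} = \sqrt{3 + s}$ ($C{\left(s \right)} = \sqrt{s + 3} = \sqrt{3 + s}$)
$r{\left(A \right)} = \left(A + \sqrt{3 + A}\right)^{2}$ ($r{\left(A \right)} = \left(\left(\left(3 + A\right) - 3\right) + \sqrt{3 + A}\right)^{2} = \left(A + \sqrt{3 + A}\right)^{2}$)
$\left(\frac{r{\left(15 \right)}}{306}\right)^{2} = \left(\frac{\left(15 + \sqrt{3 + 15}\right)^{2}}{306}\right)^{2} = \left(\left(15 + \sqrt{18}\right)^{2} \cdot \frac{1}{306}\right)^{2} = \left(\left(15 + 3 \sqrt{2}\right)^{2} \cdot \frac{1}{306}\right)^{2} = \left(\frac{\left(15 + 3 \sqrt{2}\right)^{2}}{306}\right)^{2} = \frac{\left(15 + 3 \sqrt{2}\right)^{4}}{93636}$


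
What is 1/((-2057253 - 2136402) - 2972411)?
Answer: -1/7166066 ≈ -1.3955e-7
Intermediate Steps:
1/((-2057253 - 2136402) - 2972411) = 1/(-4193655 - 2972411) = 1/(-7166066) = -1/7166066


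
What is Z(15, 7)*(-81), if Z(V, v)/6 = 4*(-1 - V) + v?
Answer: 27702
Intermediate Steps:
Z(V, v) = -24 - 24*V + 6*v (Z(V, v) = 6*(4*(-1 - V) + v) = 6*((-4 - 4*V) + v) = 6*(-4 + v - 4*V) = -24 - 24*V + 6*v)
Z(15, 7)*(-81) = (-24 - 24*15 + 6*7)*(-81) = (-24 - 360 + 42)*(-81) = -342*(-81) = 27702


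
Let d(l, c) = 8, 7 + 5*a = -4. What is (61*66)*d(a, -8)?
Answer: 32208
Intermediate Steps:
a = -11/5 (a = -7/5 + (⅕)*(-4) = -7/5 - ⅘ = -11/5 ≈ -2.2000)
(61*66)*d(a, -8) = (61*66)*8 = 4026*8 = 32208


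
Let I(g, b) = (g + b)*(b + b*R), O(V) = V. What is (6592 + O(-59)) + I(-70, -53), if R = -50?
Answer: -312898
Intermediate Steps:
I(g, b) = -49*b*(b + g) (I(g, b) = (g + b)*(b + b*(-50)) = (b + g)*(b - 50*b) = (b + g)*(-49*b) = -49*b*(b + g))
(6592 + O(-59)) + I(-70, -53) = (6592 - 59) + 49*(-53)*(-1*(-53) - 1*(-70)) = 6533 + 49*(-53)*(53 + 70) = 6533 + 49*(-53)*123 = 6533 - 319431 = -312898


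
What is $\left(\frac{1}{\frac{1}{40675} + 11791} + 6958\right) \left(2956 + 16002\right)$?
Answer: $\frac{31631890957215057}{239799463} \approx 1.3191 \cdot 10^{8}$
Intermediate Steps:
$\left(\frac{1}{\frac{1}{40675} + 11791} + 6958\right) \left(2956 + 16002\right) = \left(\frac{1}{\frac{1}{40675} + 11791} + 6958\right) 18958 = \left(\frac{1}{\frac{479598926}{40675}} + 6958\right) 18958 = \left(\frac{40675}{479598926} + 6958\right) 18958 = \frac{3337049367783}{479598926} \cdot 18958 = \frac{31631890957215057}{239799463}$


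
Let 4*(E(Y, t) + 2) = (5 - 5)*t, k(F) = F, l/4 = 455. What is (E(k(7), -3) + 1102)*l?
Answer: 2002000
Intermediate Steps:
l = 1820 (l = 4*455 = 1820)
E(Y, t) = -2 (E(Y, t) = -2 + ((5 - 5)*t)/4 = -2 + (0*t)/4 = -2 + (1/4)*0 = -2 + 0 = -2)
(E(k(7), -3) + 1102)*l = (-2 + 1102)*1820 = 1100*1820 = 2002000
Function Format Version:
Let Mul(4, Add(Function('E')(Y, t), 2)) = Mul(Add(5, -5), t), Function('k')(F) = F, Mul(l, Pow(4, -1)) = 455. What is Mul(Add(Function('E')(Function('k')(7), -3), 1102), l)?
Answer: 2002000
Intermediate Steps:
l = 1820 (l = Mul(4, 455) = 1820)
Function('E')(Y, t) = -2 (Function('E')(Y, t) = Add(-2, Mul(Rational(1, 4), Mul(Add(5, -5), t))) = Add(-2, Mul(Rational(1, 4), Mul(0, t))) = Add(-2, Mul(Rational(1, 4), 0)) = Add(-2, 0) = -2)
Mul(Add(Function('E')(Function('k')(7), -3), 1102), l) = Mul(Add(-2, 1102), 1820) = Mul(1100, 1820) = 2002000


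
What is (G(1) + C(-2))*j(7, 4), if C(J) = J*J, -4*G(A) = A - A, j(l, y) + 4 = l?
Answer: 12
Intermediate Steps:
j(l, y) = -4 + l
G(A) = 0 (G(A) = -(A - A)/4 = -1/4*0 = 0)
C(J) = J**2
(G(1) + C(-2))*j(7, 4) = (0 + (-2)**2)*(-4 + 7) = (0 + 4)*3 = 4*3 = 12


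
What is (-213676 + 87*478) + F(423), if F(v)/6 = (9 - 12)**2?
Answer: -172036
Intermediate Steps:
F(v) = 54 (F(v) = 6*(9 - 12)**2 = 6*(-3)**2 = 6*9 = 54)
(-213676 + 87*478) + F(423) = (-213676 + 87*478) + 54 = (-213676 + 41586) + 54 = -172090 + 54 = -172036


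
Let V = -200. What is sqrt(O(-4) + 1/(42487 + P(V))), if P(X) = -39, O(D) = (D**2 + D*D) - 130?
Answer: I*sqrt(11036222659)/10612 ≈ 9.8995*I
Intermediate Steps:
O(D) = -130 + 2*D**2 (O(D) = (D**2 + D**2) - 130 = 2*D**2 - 130 = -130 + 2*D**2)
sqrt(O(-4) + 1/(42487 + P(V))) = sqrt((-130 + 2*(-4)**2) + 1/(42487 - 39)) = sqrt((-130 + 2*16) + 1/42448) = sqrt((-130 + 32) + 1/42448) = sqrt(-98 + 1/42448) = sqrt(-4159903/42448) = I*sqrt(11036222659)/10612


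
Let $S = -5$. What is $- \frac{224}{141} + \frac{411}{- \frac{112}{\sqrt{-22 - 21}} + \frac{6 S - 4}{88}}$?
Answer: $- \frac{7306600828}{3425963151} - \frac{89117952 i \sqrt{43}}{24297611} \approx -2.1327 - 24.051 i$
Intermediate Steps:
$- \frac{224}{141} + \frac{411}{- \frac{112}{\sqrt{-22 - 21}} + \frac{6 S - 4}{88}} = - \frac{224}{141} + \frac{411}{- \frac{112}{\sqrt{-22 - 21}} + \frac{6 \left(-5\right) - 4}{88}} = \left(-224\right) \frac{1}{141} + \frac{411}{- \frac{112}{\sqrt{-43}} + \left(-30 - 4\right) \frac{1}{88}} = - \frac{224}{141} + \frac{411}{- \frac{112}{i \sqrt{43}} - \frac{17}{44}} = - \frac{224}{141} + \frac{411}{- 112 \left(- \frac{i \sqrt{43}}{43}\right) - \frac{17}{44}} = - \frac{224}{141} + \frac{411}{\frac{112 i \sqrt{43}}{43} - \frac{17}{44}} = - \frac{224}{141} + \frac{411}{- \frac{17}{44} + \frac{112 i \sqrt{43}}{43}}$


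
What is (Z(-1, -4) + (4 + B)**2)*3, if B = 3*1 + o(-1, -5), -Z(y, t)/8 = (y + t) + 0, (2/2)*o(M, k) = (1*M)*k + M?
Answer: 483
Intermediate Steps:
o(M, k) = M + M*k (o(M, k) = (1*M)*k + M = M*k + M = M + M*k)
Z(y, t) = -8*t - 8*y (Z(y, t) = -8*((y + t) + 0) = -8*((t + y) + 0) = -8*(t + y) = -8*t - 8*y)
B = 7 (B = 3*1 - (1 - 5) = 3 - 1*(-4) = 3 + 4 = 7)
(Z(-1, -4) + (4 + B)**2)*3 = ((-8*(-4) - 8*(-1)) + (4 + 7)**2)*3 = ((32 + 8) + 11**2)*3 = (40 + 121)*3 = 161*3 = 483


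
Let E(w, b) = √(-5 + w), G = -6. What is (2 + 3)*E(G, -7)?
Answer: 5*I*√11 ≈ 16.583*I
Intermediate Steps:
(2 + 3)*E(G, -7) = (2 + 3)*√(-5 - 6) = 5*√(-11) = 5*(I*√11) = 5*I*√11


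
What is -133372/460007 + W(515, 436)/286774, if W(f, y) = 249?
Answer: -38133080185/131918047418 ≈ -0.28907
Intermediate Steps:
-133372/460007 + W(515, 436)/286774 = -133372/460007 + 249/286774 = -38133080185/131918047418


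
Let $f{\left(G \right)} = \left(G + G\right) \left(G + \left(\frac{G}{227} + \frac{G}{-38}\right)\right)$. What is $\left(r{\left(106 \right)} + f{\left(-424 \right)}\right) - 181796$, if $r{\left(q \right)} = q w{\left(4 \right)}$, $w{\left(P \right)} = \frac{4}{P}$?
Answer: $\frac{733141142}{4313} \approx 1.6998 \cdot 10^{5}$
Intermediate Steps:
$r{\left(q \right)} = q$ ($r{\left(q \right)} = q \frac{4}{4} = q 4 \cdot \frac{1}{4} = q 1 = q$)
$f{\left(G \right)} = \frac{8437 G^{2}}{4313}$ ($f{\left(G \right)} = 2 G \left(G + \left(G \frac{1}{227} + G \left(- \frac{1}{38}\right)\right)\right) = 2 G \left(G + \left(\frac{G}{227} - \frac{G}{38}\right)\right) = 2 G \left(G - \frac{189 G}{8626}\right) = 2 G \frac{8437 G}{8626} = \frac{8437 G^{2}}{4313}$)
$\left(r{\left(106 \right)} + f{\left(-424 \right)}\right) - 181796 = \left(106 + \frac{8437 \left(-424\right)^{2}}{4313}\right) - 181796 = \left(106 + \frac{8437}{4313} \cdot 179776\right) - 181796 = \left(106 + \frac{1516770112}{4313}\right) - 181796 = \frac{1517227290}{4313} - 181796 = \frac{733141142}{4313}$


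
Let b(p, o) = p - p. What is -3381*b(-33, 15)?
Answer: 0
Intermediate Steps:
b(p, o) = 0
-3381*b(-33, 15) = -3381*0 = 0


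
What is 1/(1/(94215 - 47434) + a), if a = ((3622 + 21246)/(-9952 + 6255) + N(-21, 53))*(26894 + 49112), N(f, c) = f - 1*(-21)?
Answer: -172949357/88421573103751 ≈ -1.9560e-6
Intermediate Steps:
N(f, c) = 21 + f (N(f, c) = f + 21 = 21 + f)
a = -1890117208/3697 (a = ((3622 + 21246)/(-9952 + 6255) + (21 - 21))*(26894 + 49112) = (24868/(-3697) + 0)*76006 = (24868*(-1/3697) + 0)*76006 = (-24868/3697 + 0)*76006 = -24868/3697*76006 = -1890117208/3697 ≈ -5.1126e+5)
1/(1/(94215 - 47434) + a) = 1/(1/(94215 - 47434) - 1890117208/3697) = 1/(1/46781 - 1890117208/3697) = 1/(-88421573103751/172949357) = -172949357/88421573103751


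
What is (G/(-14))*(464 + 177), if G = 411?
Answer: -263451/14 ≈ -18818.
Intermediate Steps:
(G/(-14))*(464 + 177) = (411/(-14))*(464 + 177) = (411*(-1/14))*641 = -411/14*641 = -263451/14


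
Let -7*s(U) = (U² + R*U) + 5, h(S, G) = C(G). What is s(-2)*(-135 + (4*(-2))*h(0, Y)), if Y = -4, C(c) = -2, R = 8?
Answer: -119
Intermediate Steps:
h(S, G) = -2
s(U) = -5/7 - 8*U/7 - U²/7 (s(U) = -((U² + 8*U) + 5)/7 = -(5 + U² + 8*U)/7 = -5/7 - 8*U/7 - U²/7)
s(-2)*(-135 + (4*(-2))*h(0, Y)) = (-5/7 - 8/7*(-2) - ⅐*(-2)²)*(-135 + (4*(-2))*(-2)) = (-5/7 + 16/7 - ⅐*4)*(-135 - 8*(-2)) = (-5/7 + 16/7 - 4/7)*(-135 + 16) = 1*(-119) = -119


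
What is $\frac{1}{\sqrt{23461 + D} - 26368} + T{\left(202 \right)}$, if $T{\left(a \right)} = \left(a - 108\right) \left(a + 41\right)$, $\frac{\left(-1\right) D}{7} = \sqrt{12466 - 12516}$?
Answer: $22842 - \frac{1}{26368 - \sqrt{23461 - 35 i \sqrt{2}}} \approx 22842.0 + 2.3512 \cdot 10^{-10} i$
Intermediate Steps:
$D = - 35 i \sqrt{2}$ ($D = - 7 \sqrt{12466 - 12516} = - 7 \sqrt{-50} = - 7 \cdot 5 i \sqrt{2} = - 35 i \sqrt{2} \approx - 49.497 i$)
$T{\left(a \right)} = \left(-108 + a\right) \left(41 + a\right)$
$\frac{1}{\sqrt{23461 + D} - 26368} + T{\left(202 \right)} = \frac{1}{\sqrt{23461 - 35 i \sqrt{2}} - 26368} - \left(17962 - 40804\right) = \frac{1}{-26368 + \sqrt{23461 - 35 i \sqrt{2}}} - -22842 = \frac{1}{-26368 + \sqrt{23461 - 35 i \sqrt{2}}} + 22842 = 22842 + \frac{1}{-26368 + \sqrt{23461 - 35 i \sqrt{2}}}$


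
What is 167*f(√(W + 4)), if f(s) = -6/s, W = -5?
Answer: 1002*I ≈ 1002.0*I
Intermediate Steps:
167*f(√(W + 4)) = 167*(-6/√(-5 + 4)) = 167*(-6*(-I)) = 167*(-(-6)*I) = 167*(6*I) = 1002*I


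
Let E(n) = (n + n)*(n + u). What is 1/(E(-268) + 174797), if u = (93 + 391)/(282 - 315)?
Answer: 3/978919 ≈ 3.0646e-6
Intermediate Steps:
u = -44/3 (u = 484/(-33) = 484*(-1/33) = -44/3 ≈ -14.667)
E(n) = 2*n*(-44/3 + n) (E(n) = (n + n)*(n - 44/3) = (2*n)*(-44/3 + n) = 2*n*(-44/3 + n))
1/(E(-268) + 174797) = 1/((⅔)*(-268)*(-44 + 3*(-268)) + 174797) = 1/((⅔)*(-268)*(-44 - 804) + 174797) = 1/((⅔)*(-268)*(-848) + 174797) = 1/(454528/3 + 174797) = 1/(978919/3) = 3/978919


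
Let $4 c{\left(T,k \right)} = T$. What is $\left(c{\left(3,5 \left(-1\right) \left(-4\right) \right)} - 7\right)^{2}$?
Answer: $\frac{625}{16} \approx 39.063$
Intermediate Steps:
$c{\left(T,k \right)} = \frac{T}{4}$
$\left(c{\left(3,5 \left(-1\right) \left(-4\right) \right)} - 7\right)^{2} = \left(\frac{1}{4} \cdot 3 - 7\right)^{2} = \left(\frac{3}{4} - 7\right)^{2} = \left(- \frac{25}{4}\right)^{2} = \frac{625}{16}$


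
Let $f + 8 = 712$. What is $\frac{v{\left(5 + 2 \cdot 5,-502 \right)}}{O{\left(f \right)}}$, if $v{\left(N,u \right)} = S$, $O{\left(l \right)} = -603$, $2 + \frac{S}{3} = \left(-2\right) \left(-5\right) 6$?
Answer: $- \frac{58}{201} \approx -0.28856$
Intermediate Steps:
$f = 704$ ($f = -8 + 712 = 704$)
$S = 174$ ($S = -6 + 3 \left(-2\right) \left(-5\right) 6 = -6 + 3 \cdot 10 \cdot 6 = -6 + 3 \cdot 60 = -6 + 180 = 174$)
$v{\left(N,u \right)} = 174$
$\frac{v{\left(5 + 2 \cdot 5,-502 \right)}}{O{\left(f \right)}} = \frac{174}{-603} = 174 \left(- \frac{1}{603}\right) = - \frac{58}{201}$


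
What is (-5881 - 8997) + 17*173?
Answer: -11937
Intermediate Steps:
(-5881 - 8997) + 17*173 = -14878 + 2941 = -11937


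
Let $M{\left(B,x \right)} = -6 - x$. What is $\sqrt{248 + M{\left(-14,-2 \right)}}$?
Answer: $2 \sqrt{61} \approx 15.62$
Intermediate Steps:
$\sqrt{248 + M{\left(-14,-2 \right)}} = \sqrt{248 - 4} = \sqrt{244} = 2 \sqrt{61}$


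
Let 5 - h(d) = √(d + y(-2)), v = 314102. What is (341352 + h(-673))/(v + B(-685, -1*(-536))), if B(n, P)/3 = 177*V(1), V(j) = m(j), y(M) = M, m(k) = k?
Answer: 341357/314633 - 15*I*√3/314633 ≈ 1.0849 - 8.2575e-5*I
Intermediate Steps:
V(j) = j
h(d) = 5 - √(-2 + d) (h(d) = 5 - √(d - 2) = 5 - √(-2 + d))
B(n, P) = 531 (B(n, P) = 3*(177*1) = 3*177 = 531)
(341352 + h(-673))/(v + B(-685, -1*(-536))) = (341352 + (5 - √(-2 - 673)))/(314102 + 531) = (341352 + (5 - √(-675)))/314633 = (341352 + (5 - 15*I*√3))*(1/314633) = (341357 - 15*I*√3)*(1/314633) = 341357/314633 - 15*I*√3/314633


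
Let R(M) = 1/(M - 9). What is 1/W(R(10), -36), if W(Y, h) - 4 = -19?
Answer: -1/15 ≈ -0.066667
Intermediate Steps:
R(M) = 1/(-9 + M)
W(Y, h) = -15 (W(Y, h) = 4 - 19 = -15)
1/W(R(10), -36) = 1/(-15) = -1/15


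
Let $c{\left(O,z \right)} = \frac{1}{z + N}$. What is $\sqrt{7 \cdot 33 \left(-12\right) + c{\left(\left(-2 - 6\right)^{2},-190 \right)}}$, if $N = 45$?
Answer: $\frac{i \sqrt{58281445}}{145} \approx 52.65 i$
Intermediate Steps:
$c{\left(O,z \right)} = \frac{1}{45 + z}$ ($c{\left(O,z \right)} = \frac{1}{z + 45} = \frac{1}{45 + z}$)
$\sqrt{7 \cdot 33 \left(-12\right) + c{\left(\left(-2 - 6\right)^{2},-190 \right)}} = \sqrt{7 \cdot 33 \left(-12\right) + \frac{1}{45 - 190}} = \sqrt{231 \left(-12\right) + \frac{1}{-145}} = \sqrt{-2772 - \frac{1}{145}} = \sqrt{- \frac{401941}{145}} = \frac{i \sqrt{58281445}}{145}$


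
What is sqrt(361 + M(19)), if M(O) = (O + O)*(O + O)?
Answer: 19*sqrt(5) ≈ 42.485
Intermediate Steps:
M(O) = 4*O**2 (M(O) = (2*O)*(2*O) = 4*O**2)
sqrt(361 + M(19)) = sqrt(361 + 4*19**2) = sqrt(361 + 4*361) = sqrt(361 + 1444) = sqrt(1805) = 19*sqrt(5)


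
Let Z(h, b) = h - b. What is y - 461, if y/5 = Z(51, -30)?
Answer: -56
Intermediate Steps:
y = 405 (y = 5*(51 - 1*(-30)) = 5*(51 + 30) = 5*81 = 405)
y - 461 = 405 - 461 = -56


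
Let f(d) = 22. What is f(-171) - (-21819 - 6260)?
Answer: 28101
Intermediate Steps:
f(-171) - (-21819 - 6260) = 22 - (-21819 - 6260) = 22 - 1*(-28079) = 22 + 28079 = 28101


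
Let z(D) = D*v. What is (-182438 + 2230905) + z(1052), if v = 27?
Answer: 2076871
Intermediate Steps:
z(D) = 27*D (z(D) = D*27 = 27*D)
(-182438 + 2230905) + z(1052) = (-182438 + 2230905) + 27*1052 = 2048467 + 28404 = 2076871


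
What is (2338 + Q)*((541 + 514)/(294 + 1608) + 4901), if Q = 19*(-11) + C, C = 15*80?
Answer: 31035458053/1902 ≈ 1.6317e+7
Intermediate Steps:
C = 1200
Q = 991 (Q = 19*(-11) + 1200 = -209 + 1200 = 991)
(2338 + Q)*((541 + 514)/(294 + 1608) + 4901) = (2338 + 991)*((541 + 514)/(294 + 1608) + 4901) = 3329*(1055/1902 + 4901) = 3329*(9322757/1902) = 31035458053/1902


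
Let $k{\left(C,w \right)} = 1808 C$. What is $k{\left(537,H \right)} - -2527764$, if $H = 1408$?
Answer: $3498660$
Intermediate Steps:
$k{\left(537,H \right)} - -2527764 = 1808 \cdot 537 - -2527764 = 970896 + 2527764 = 3498660$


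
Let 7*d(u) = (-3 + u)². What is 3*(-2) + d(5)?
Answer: -38/7 ≈ -5.4286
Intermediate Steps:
d(u) = (-3 + u)²/7
3*(-2) + d(5) = 3*(-2) + (-3 + 5)²/7 = -6 + (⅐)*2² = -6 + (⅐)*4 = -6 + 4/7 = -38/7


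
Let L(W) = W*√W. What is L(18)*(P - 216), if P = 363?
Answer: 7938*√2 ≈ 11226.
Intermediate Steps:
L(W) = W^(3/2)
L(18)*(P - 216) = 18^(3/2)*(363 - 216) = (54*√2)*147 = 7938*√2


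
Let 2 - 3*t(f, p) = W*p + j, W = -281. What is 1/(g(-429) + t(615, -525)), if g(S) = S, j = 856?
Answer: -3/149666 ≈ -2.0045e-5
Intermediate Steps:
t(f, p) = -854/3 + 281*p/3 (t(f, p) = 2/3 - (-281*p + 856)/3 = 2/3 - (856 - 281*p)/3 = 2/3 + (-856/3 + 281*p/3) = -854/3 + 281*p/3)
1/(g(-429) + t(615, -525)) = 1/(-429 + (-854/3 + (281/3)*(-525))) = 1/(-429 + (-854/3 - 49175)) = 1/(-429 - 148379/3) = 1/(-149666/3) = -3/149666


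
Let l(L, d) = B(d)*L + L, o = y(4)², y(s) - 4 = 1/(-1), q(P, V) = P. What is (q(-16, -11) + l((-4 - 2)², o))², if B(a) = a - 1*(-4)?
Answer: 238144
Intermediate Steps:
y(s) = 3 (y(s) = 4 + 1/(-1) = 4 - 1 = 3)
o = 9 (o = 3² = 9)
B(a) = 4 + a (B(a) = a + 4 = 4 + a)
l(L, d) = L + L*(4 + d) (l(L, d) = (4 + d)*L + L = L*(4 + d) + L = L + L*(4 + d))
(q(-16, -11) + l((-4 - 2)², o))² = (-16 + (-4 - 2)²*(5 + 9))² = (-16 + (-6)²*14)² = (-16 + 36*14)² = (-16 + 504)² = 488² = 238144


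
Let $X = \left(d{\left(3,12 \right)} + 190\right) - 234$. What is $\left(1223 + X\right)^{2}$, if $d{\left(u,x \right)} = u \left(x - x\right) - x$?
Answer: $1361889$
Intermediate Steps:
$d{\left(u,x \right)} = - x$ ($d{\left(u,x \right)} = u 0 - x = 0 - x = - x$)
$X = -56$ ($X = \left(\left(-1\right) 12 + 190\right) - 234 = \left(-12 + 190\right) - 234 = 178 - 234 = -56$)
$\left(1223 + X\right)^{2} = \left(1223 - 56\right)^{2} = 1167^{2} = 1361889$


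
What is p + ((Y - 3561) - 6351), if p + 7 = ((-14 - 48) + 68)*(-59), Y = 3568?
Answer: -6705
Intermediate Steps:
p = -361 (p = -7 + ((-14 - 48) + 68)*(-59) = -7 + (-62 + 68)*(-59) = -7 + 6*(-59) = -7 - 354 = -361)
p + ((Y - 3561) - 6351) = -361 + ((3568 - 3561) - 6351) = -361 + (7 - 6351) = -361 - 6344 = -6705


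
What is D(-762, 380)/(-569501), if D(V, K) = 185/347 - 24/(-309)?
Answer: -21831/20354535241 ≈ -1.0725e-6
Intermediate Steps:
D(V, K) = 21831/35741 (D(V, K) = 185*(1/347) - 24*(-1/309) = 185/347 + 8/103 = 21831/35741)
D(-762, 380)/(-569501) = (21831/35741)/(-569501) = (21831/35741)*(-1/569501) = -21831/20354535241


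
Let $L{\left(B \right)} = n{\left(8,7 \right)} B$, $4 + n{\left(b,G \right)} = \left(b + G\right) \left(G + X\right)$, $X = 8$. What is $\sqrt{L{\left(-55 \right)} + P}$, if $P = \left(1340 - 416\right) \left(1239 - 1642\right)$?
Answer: $i \sqrt{384527} \approx 620.1 i$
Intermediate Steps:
$P = -372372$ ($P = 924 \left(-403\right) = -372372$)
$n{\left(b,G \right)} = -4 + \left(8 + G\right) \left(G + b\right)$ ($n{\left(b,G \right)} = -4 + \left(b + G\right) \left(G + 8\right) = -4 + \left(G + b\right) \left(8 + G\right) = -4 + \left(8 + G\right) \left(G + b\right)$)
$L{\left(B \right)} = 221 B$ ($L{\left(B \right)} = \left(-4 + 7^{2} + 8 \cdot 7 + 8 \cdot 8 + 7 \cdot 8\right) B = \left(-4 + 49 + 56 + 64 + 56\right) B = 221 B$)
$\sqrt{L{\left(-55 \right)} + P} = \sqrt{221 \left(-55\right) - 372372} = \sqrt{-12155 - 372372} = \sqrt{-384527} = i \sqrt{384527}$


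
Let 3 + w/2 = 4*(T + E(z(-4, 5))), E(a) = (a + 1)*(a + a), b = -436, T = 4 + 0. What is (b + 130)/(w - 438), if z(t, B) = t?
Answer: 153/110 ≈ 1.3909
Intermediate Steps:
T = 4
E(a) = 2*a*(1 + a) (E(a) = (1 + a)*(2*a) = 2*a*(1 + a))
w = 218 (w = -6 + 2*(4*(4 + 2*(-4)*(1 - 4))) = -6 + 2*(4*(4 + 2*(-4)*(-3))) = -6 + 2*(4*(4 + 24)) = -6 + 2*(4*28) = -6 + 2*112 = -6 + 224 = 218)
(b + 130)/(w - 438) = (-436 + 130)/(218 - 438) = -306/(-220) = -306*(-1/220) = 153/110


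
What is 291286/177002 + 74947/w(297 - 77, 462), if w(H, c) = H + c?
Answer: 6732212973/60357682 ≈ 111.54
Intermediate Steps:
291286/177002 + 74947/w(297 - 77, 462) = 291286/177002 + 74947/((297 - 77) + 462) = 291286*(1/177002) + 74947/(220 + 462) = 145643/88501 + 74947/682 = 6732212973/60357682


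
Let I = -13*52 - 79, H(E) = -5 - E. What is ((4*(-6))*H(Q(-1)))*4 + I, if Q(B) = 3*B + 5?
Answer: -83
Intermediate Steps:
Q(B) = 5 + 3*B
I = -755 (I = -676 - 79 = -755)
((4*(-6))*H(Q(-1)))*4 + I = ((4*(-6))*(-5 - (5 + 3*(-1))))*4 - 755 = -24*(-5 - (5 - 3))*4 - 755 = -24*(-5 - 1*2)*4 - 755 = -24*(-5 - 2)*4 - 755 = -24*(-7)*4 - 755 = 168*4 - 755 = 672 - 755 = -83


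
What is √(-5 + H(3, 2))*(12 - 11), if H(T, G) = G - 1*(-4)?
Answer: 1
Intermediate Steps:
H(T, G) = 4 + G (H(T, G) = G + 4 = 4 + G)
√(-5 + H(3, 2))*(12 - 11) = √(-5 + (4 + 2))*(12 - 11) = √(-5 + 6)*1 = √1*1 = 1*1 = 1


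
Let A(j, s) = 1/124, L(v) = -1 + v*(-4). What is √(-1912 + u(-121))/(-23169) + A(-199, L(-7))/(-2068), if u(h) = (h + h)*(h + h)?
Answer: -1/256432 - 2*√14163/23169 ≈ -0.010277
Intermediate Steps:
L(v) = -1 - 4*v
A(j, s) = 1/124
u(h) = 4*h² (u(h) = (2*h)*(2*h) = 4*h²)
√(-1912 + u(-121))/(-23169) + A(-199, L(-7))/(-2068) = √(-1912 + 4*(-121)²)/(-23169) + (1/124)/(-2068) = √(-1912 + 4*14641)*(-1/23169) + (1/124)*(-1/2068) = √(-1912 + 58564)*(-1/23169) - 1/256432 = √56652*(-1/23169) - 1/256432 = (2*√14163)*(-1/23169) - 1/256432 = -2*√14163/23169 - 1/256432 = -1/256432 - 2*√14163/23169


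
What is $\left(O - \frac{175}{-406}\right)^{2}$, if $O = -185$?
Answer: $\frac{114597025}{3364} \approx 34066.0$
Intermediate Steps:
$\left(O - \frac{175}{-406}\right)^{2} = \left(-185 - \frac{175}{-406}\right)^{2} = \left(-185 - - \frac{25}{58}\right)^{2} = \left(-185 + \frac{25}{58}\right)^{2} = \left(- \frac{10705}{58}\right)^{2} = \frac{114597025}{3364}$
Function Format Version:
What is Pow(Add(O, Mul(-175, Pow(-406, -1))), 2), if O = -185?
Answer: Rational(114597025, 3364) ≈ 34066.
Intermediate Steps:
Pow(Add(O, Mul(-175, Pow(-406, -1))), 2) = Pow(Add(-185, Mul(-175, Pow(-406, -1))), 2) = Pow(Add(-185, Mul(-175, Rational(-1, 406))), 2) = Pow(Add(-185, Rational(25, 58)), 2) = Pow(Rational(-10705, 58), 2) = Rational(114597025, 3364)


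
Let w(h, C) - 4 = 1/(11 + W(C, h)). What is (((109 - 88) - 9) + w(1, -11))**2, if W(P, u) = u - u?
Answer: 31329/121 ≈ 258.92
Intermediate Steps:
W(P, u) = 0
w(h, C) = 45/11 (w(h, C) = 4 + 1/(11 + 0) = 4 + 1/11 = 45/11)
(((109 - 88) - 9) + w(1, -11))**2 = (((109 - 88) - 9) + 45/11)**2 = ((21 - 9) + 45/11)**2 = (12 + 45/11)**2 = (177/11)**2 = 31329/121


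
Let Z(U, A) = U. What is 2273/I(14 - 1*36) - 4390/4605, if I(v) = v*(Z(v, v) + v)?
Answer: 1243529/891528 ≈ 1.3948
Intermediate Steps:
I(v) = 2*v**2 (I(v) = v*(v + v) = v*(2*v) = 2*v**2)
2273/I(14 - 1*36) - 4390/4605 = 2273/((2*(14 - 1*36)**2)) - 4390/4605 = 2273/((2*(14 - 36)**2)) - 4390*1/4605 = 2273/((2*(-22)**2)) - 878/921 = 2273/((2*484)) - 878/921 = 2273/968 - 878/921 = 1243529/891528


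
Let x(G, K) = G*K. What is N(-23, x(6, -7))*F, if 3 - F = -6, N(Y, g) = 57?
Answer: 513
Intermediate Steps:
F = 9 (F = 3 - 1*(-6) = 3 + 6 = 9)
N(-23, x(6, -7))*F = 57*9 = 513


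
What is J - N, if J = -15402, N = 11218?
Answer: -26620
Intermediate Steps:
J - N = -15402 - 1*11218 = -15402 - 11218 = -26620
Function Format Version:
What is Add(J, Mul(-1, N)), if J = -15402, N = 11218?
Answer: -26620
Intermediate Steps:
Add(J, Mul(-1, N)) = Add(-15402, Mul(-1, 11218)) = Add(-15402, -11218) = -26620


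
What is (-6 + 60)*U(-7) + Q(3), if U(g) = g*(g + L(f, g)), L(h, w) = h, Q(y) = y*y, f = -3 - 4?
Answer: 5301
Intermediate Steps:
f = -7
Q(y) = y²
U(g) = g*(-7 + g) (U(g) = g*(g - 7) = g*(-7 + g))
(-6 + 60)*U(-7) + Q(3) = (-6 + 60)*(-7*(-7 - 7)) + 3² = 54*(-7*(-14)) + 9 = 54*98 + 9 = 5292 + 9 = 5301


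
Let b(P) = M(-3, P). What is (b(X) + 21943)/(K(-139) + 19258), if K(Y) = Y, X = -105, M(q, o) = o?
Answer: 21838/19119 ≈ 1.1422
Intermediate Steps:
b(P) = P
(b(X) + 21943)/(K(-139) + 19258) = (-105 + 21943)/(-139 + 19258) = 21838/19119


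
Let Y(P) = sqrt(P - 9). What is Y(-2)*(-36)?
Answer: -36*I*sqrt(11) ≈ -119.4*I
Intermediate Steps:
Y(P) = sqrt(-9 + P)
Y(-2)*(-36) = sqrt(-9 - 2)*(-36) = sqrt(-11)*(-36) = (I*sqrt(11))*(-36) = -36*I*sqrt(11)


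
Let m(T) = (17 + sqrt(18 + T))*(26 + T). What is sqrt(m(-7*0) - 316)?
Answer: sqrt(126 + 78*sqrt(2)) ≈ 15.372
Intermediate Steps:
sqrt(m(-7*0) - 316) = sqrt((442 + 17*(-7*0) + 26*sqrt(18 - 7*0) + (-7*0)*sqrt(18 - 7*0)) - 316) = sqrt((442 + 17*0 + 26*sqrt(18 + 0) + 0*sqrt(18 + 0)) - 316) = sqrt((442 + 0 + 26*sqrt(18) + 0*sqrt(18)) - 316) = sqrt((442 + 0 + 26*(3*sqrt(2)) + 0*(3*sqrt(2))) - 316) = sqrt((442 + 0 + 78*sqrt(2) + 0) - 316) = sqrt((442 + 78*sqrt(2)) - 316) = sqrt(126 + 78*sqrt(2))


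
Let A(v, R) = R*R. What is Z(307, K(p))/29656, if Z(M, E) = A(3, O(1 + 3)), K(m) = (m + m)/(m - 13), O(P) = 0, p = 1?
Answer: 0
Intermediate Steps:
K(m) = 2*m/(-13 + m) (K(m) = (2*m)/(-13 + m) = 2*m/(-13 + m))
A(v, R) = R²
Z(M, E) = 0 (Z(M, E) = 0² = 0)
Z(307, K(p))/29656 = 0/29656 = 0*(1/29656) = 0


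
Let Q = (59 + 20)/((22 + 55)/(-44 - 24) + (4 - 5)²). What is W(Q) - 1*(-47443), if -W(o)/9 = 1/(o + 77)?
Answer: 221985878/4679 ≈ 47443.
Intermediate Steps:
Q = -5372/9 (Q = 79/(77/(-68) + (-1)²) = 79/(77*(-1/68) + 1) = 79/(-77/68 + 1) = 79/(-9/68) = 79*(-68/9) = -5372/9 ≈ -596.89)
W(o) = -9/(77 + o) (W(o) = -9/(o + 77) = -9/(77 + o))
W(Q) - 1*(-47443) = -9/(77 - 5372/9) - 1*(-47443) = -9/(-4679/9) + 47443 = -9*(-9/4679) + 47443 = 81/4679 + 47443 = 221985878/4679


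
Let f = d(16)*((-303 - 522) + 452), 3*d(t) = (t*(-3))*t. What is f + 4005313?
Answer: 4100801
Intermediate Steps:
d(t) = -t**2 (d(t) = ((t*(-3))*t)/3 = ((-3*t)*t)/3 = (-3*t**2)/3 = -t**2)
f = 95488 (f = (-1*16**2)*((-303 - 522) + 452) = (-1*256)*(-825 + 452) = -256*(-373) = 95488)
f + 4005313 = 95488 + 4005313 = 4100801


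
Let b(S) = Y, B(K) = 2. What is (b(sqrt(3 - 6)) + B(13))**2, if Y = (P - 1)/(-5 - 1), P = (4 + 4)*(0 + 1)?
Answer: 25/36 ≈ 0.69444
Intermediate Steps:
P = 8 (P = 8*1 = 8)
Y = -7/6 (Y = (8 - 1)/(-5 - 1) = 7/(-6) = 7*(-1/6) = -7/6 ≈ -1.1667)
b(S) = -7/6
(b(sqrt(3 - 6)) + B(13))**2 = (-7/6 + 2)**2 = (5/6)**2 = 25/36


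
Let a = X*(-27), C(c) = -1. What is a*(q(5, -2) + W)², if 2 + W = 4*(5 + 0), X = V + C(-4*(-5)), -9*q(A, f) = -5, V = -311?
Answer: 2900456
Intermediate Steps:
q(A, f) = 5/9 (q(A, f) = -⅑*(-5) = 5/9)
X = -312 (X = -311 - 1 = -312)
W = 18 (W = -2 + 4*(5 + 0) = -2 + 4*5 = -2 + 20 = 18)
a = 8424 (a = -312*(-27) = 8424)
a*(q(5, -2) + W)² = 8424*(5/9 + 18)² = 8424*(167/9)² = 8424*(27889/81) = 2900456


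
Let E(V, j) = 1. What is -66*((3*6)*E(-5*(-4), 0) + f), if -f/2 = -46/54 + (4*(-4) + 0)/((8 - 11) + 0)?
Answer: -5368/9 ≈ -596.44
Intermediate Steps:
f = -242/27 (f = -2*(-46/54 + (4*(-4) + 0)/((8 - 11) + 0)) = -2*(-46*1/54 + (-16 + 0)/(-3 + 0)) = -2*(-23/27 - 16/(-3)) = -2*(-23/27 - 16*(-⅓)) = -2*(-23/27 + 16/3) = -2*121/27 = -242/27 ≈ -8.9630)
-66*((3*6)*E(-5*(-4), 0) + f) = -66*((3*6)*1 - 242/27) = -66*(18*1 - 242/27) = -66*(18 - 242/27) = -66*244/27 = -5368/9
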